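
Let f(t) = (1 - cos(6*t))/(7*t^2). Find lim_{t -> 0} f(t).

18/7

Substitution gives 0/0.
Use (1 − cos u)/u² → 1/2 with u = 6t: the limit is 6²/(2·7) = 18/7.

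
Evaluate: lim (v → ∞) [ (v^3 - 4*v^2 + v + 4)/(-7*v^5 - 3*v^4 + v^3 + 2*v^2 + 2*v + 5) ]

0

The denominator has degree 5 and the numerator degree 3. Dividing numerator and denominator by v^5 sends every term to 0 except the leading denominator term, so the limit is 0.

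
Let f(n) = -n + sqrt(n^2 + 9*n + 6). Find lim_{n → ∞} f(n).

9/2

An ∞ − ∞ form. Rationalising with the conjugate, the difference becomes (9n + 6) / (√(n^2 + 9*n + 6) + n).
For large n the denominator behaves like 2·n, so the quotient tends to 9/2 = 9/2.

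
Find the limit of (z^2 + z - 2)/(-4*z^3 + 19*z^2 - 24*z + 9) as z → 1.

Since z = 1 makes numerator and denominator zero, (z - 1) divides both.
Cancelling it gives (z + 2)/(-4*z^2 + 15*z - 9); now plug in z = 1 to get 3/2.

3/2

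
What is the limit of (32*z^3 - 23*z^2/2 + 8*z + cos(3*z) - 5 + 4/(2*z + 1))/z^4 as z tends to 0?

Substitution gives 0/0 (the numerator vanishes to order 4).
Expand each term to order z^4: the coefficient of z^4 in cos(3z) is 27/8 and in 4·1/(1 + 2z) is 64.
Lower-order terms cancel with the polynomial part, so the numerator is (539/8)·z^4 + o(z^4), and the limit is (539/8)/(1) = 539/8.

539/8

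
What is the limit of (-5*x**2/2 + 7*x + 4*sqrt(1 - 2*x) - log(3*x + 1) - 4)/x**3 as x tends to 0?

-11

Substitution gives 0/0 (the numerator vanishes to order 3).
Expand each term to order x^3: the coefficient of x^3 in 4·√(1 - 2x) is -2 and in −ln(1 + 3x) is -9.
Lower-order terms cancel with the polynomial part, so the numerator is (-11)·x^3 + o(x^3), and the limit is (-11)/(1) = -11.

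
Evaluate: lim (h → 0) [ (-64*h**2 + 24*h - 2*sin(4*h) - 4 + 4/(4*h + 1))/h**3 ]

-704/3

Substitution gives 0/0; apply L'Hôpital's rule 3 times.
After differentiating numerator and denominator 3 times the quotient is (128*cos(4*h) - 1536/(4*h + 1)^4)/(6); at h = 0 this is -704/3.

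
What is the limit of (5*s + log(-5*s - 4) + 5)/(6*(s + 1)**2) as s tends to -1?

Direct substitution gives 0/0.
Apply L'Hôpital: lim (5 - 5/(-5*s - 4))/(12*s + 12), still 0/0.
After 2 applications of L'Hôpital's rule the quotient is (-25/(-5*s - 4)^2)/(12); substituting s = -1 gives -25/12.

-25/12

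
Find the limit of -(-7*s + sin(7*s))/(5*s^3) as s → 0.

Direct substitution gives 0/0.
Apply L'Hôpital: lim (7*cos(7*s) - 7)/(-15*s^2), still 0/0.
Apply L'Hôpital: lim (-49*sin(7*s))/(-30*s), still 0/0.
After 3 applications of L'Hôpital's rule the quotient is (-343*cos(7*s))/(-30); substituting s = 0 gives 343/30.

343/30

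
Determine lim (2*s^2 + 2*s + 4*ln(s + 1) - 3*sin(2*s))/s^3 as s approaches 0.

16/3

Substitution gives 0/0; apply L'Hôpital's rule 3 times.
After differentiating numerator and denominator 3 times the quotient is (24*cos(2*s) + 8/(s + 1)^3)/(6); at s = 0 this is 16/3.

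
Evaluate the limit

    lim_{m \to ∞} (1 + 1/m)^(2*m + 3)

e^(2)

Write it as [(1 + 1/m)^m]^(2) · (1 + 1/m)^(3). The bracketed term tends to e^(1) and the second factor to 1, so the limit is e^(2).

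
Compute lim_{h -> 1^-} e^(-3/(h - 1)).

∞

As h → 1⁻, -3/(h - 1) → +∞, so e^(-3/(h - 1)) → ∞.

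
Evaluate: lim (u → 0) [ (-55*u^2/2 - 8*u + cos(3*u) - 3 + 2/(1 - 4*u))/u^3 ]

Substitution gives 0/0; apply L'Hôpital's rule 3 times.
After differentiating numerator and denominator 3 times the quotient is (27*sin(3*u) + 768/(4*u - 1)^4)/(6); at u = 0 this is 128.

128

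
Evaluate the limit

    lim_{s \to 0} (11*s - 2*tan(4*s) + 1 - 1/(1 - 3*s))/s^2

-9

Substitution gives 0/0 (the numerator vanishes to order 2).
Expand each term to order s^2: the coefficient of s^2 in −1/(1 - 3s) is -9 and in -2·tan(4s) is 0.
Lower-order terms cancel with the polynomial part, so the numerator is (-9)·s^2 + o(s^2), and the limit is (-9)/(1) = -9.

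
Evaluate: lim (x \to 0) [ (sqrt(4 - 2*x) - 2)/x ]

A 0/0 form; rationalise with √(4 - 2x) + √4. This collapses the numerator to -2x, leaving -2/(√(4 - 2x) + √4) → -2/(2√4) = -1/2.

-1/2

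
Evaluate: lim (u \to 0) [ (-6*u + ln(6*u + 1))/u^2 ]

Direct substitution gives 0/0.
Apply L'Hôpital: lim (-6 + 6/(6*u + 1))/(2*u), still 0/0.
After 2 applications of L'Hôpital's rule the quotient is (-36/(6*u + 1)^2)/(2); substituting u = 0 gives -18.

-18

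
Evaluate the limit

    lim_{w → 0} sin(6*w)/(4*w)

3/2

Substitution gives 0/0.
Write it as (6/4)·sin(6w)/(6w); since sin(u)/u → 1, the limit is 3/2.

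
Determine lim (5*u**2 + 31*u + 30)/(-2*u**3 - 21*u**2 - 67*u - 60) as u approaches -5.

19/7

Direct substitution gives 0/0, so factor. Both numerator and denominator have (u + 5) as a factor.
After cancelling, the expression reduces to (5*u + 6)/(-2*u^2 - 11*u - 12).
Substituting u = -5 gives 19/7.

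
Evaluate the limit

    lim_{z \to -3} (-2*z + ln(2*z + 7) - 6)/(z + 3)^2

Direct substitution gives 0/0.
Apply L'Hôpital: lim (-2 + 2/(2*z + 7))/(2*z + 6), still 0/0.
After 2 applications of L'Hôpital's rule the quotient is (-4/(2*z + 7)^2)/(2); substituting z = -3 gives -2.

-2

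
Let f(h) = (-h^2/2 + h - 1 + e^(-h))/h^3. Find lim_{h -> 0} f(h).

-1/6

Direct substitution gives 0/0.
Apply L'Hôpital: lim (-h + 1 - e^(-h))/(3*h^2), still 0/0.
Apply L'Hôpital: lim (-1 + e^(-h))/(6*h), still 0/0.
After 3 applications of L'Hôpital's rule the quotient is (-e^(-h))/(6); substituting h = 0 gives -1/6.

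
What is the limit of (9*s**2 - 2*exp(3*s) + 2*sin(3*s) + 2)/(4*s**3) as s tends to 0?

-9/2

Substitution gives 0/0; apply L'Hôpital's rule 3 times.
After differentiating numerator and denominator 3 times the quotient is (-54*e^(3*s) - 54*cos(3*s))/(24); at s = 0 this is -9/2.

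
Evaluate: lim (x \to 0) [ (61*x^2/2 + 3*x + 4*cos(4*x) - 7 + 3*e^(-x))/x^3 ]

-1/2

Substitution gives 0/0 (the numerator vanishes to order 3).
Expand each term to order x^3: the coefficient of x^3 in 4·cos(4x) is 0 and in 3·e^(-x) is -1/2.
Lower-order terms cancel with the polynomial part, so the numerator is (-1/2)·x^3 + o(x^3), and the limit is (-1/2)/(1) = -1/2.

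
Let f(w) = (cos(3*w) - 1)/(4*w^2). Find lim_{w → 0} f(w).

-9/8

Direct substitution gives 0/0.
Apply L'Hôpital: lim (-3*sin(3*w))/(8*w), still 0/0.
After 2 applications of L'Hôpital's rule the quotient is (-9*cos(3*w))/(8); substituting w = 0 gives -9/8.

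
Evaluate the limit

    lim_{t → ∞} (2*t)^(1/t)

Base → ∞ and exponent → 0: an ∞^0 form.
Take logs: (1/t)·ln(2·t^1) = (ln 2 + 1·ln t)/t → 0.
So the limit is e^0 = 1.

1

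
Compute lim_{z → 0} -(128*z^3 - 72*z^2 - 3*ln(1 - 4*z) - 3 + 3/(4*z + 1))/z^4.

-960

Substitution gives 0/0 (the numerator vanishes to order 4).
Expand each term to order z^4: the coefficient of z^4 in 3·1/(1 + 4z) is 768 and in -3·ln(1 - 4z) is 192.
Lower-order terms cancel with the polynomial part, so the numerator is (960)·z^4 + o(z^4), and the limit is (960)/(-1) = -960.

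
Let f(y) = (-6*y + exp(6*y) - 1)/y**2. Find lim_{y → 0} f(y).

Direct substitution gives 0/0.
Apply L'Hôpital: lim (6*e^(6*y) - 6)/(2*y), still 0/0.
After 2 applications of L'Hôpital's rule the quotient is (36*e^(6*y))/(2); substituting y = 0 gives 18.

18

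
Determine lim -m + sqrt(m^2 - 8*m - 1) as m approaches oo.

An ∞ − ∞ form. Rationalising with the conjugate, the difference becomes (-8m - 1) / (√(m^2 - 8*m - 1) + m).
For large m the denominator behaves like 2·m, so the quotient tends to -8/2 = -4.

-4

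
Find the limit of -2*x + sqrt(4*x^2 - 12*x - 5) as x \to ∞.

-3

An ∞ − ∞ form. Rationalising with the conjugate, the difference becomes (-12x - 5) / (√(4*x^2 - 12*x - 5) + 2x).
For large x the denominator behaves like 2·2x, so the quotient tends to -12/4 = -3.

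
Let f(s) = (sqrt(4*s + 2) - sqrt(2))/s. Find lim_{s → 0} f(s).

A 0/0 form; rationalise with √(2 + 4s) + √2. This collapses the numerator to 4s, leaving 4/(√(2 + 4s) + √2) → 4/(2√2) = √(2).

√(2)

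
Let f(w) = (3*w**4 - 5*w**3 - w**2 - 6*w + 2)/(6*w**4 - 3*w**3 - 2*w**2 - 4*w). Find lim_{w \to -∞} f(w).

1/2

Numerator and denominator both have degree 4.
Dividing every term by w^4, all lower-order terms vanish and the limit is the ratio of leading coefficients, 3/(6) = 1/2.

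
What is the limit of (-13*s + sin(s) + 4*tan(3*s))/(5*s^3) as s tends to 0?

43/6

Substitution gives 0/0 (the numerator vanishes to order 3).
Expand each term to order s^3: the coefficient of s^3 in 4·tan(3s) is 36 and in sin(s) is -1/6.
Lower-order terms cancel with the polynomial part, so the numerator is (215/6)·s^3 + o(s^3), and the limit is (215/6)/(5) = 43/6.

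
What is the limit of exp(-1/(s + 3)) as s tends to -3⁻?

As s → -3⁻, -1/(s + 3) → +∞, so e^(-1/(s + 3)) → ∞.

∞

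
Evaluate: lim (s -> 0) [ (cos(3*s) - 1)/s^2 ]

-9/2

Direct substitution gives 0/0.
Apply L'Hôpital: lim (-3*sin(3*s))/(2*s), still 0/0.
After 2 applications of L'Hôpital's rule the quotient is (-9*cos(3*s))/(2); substituting s = 0 gives -9/2.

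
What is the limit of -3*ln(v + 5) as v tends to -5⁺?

∞

As v → -5⁺, v + 5 → 0⁺ and ln(v + 5) → −∞.
Multiplying by -3 gives ∞.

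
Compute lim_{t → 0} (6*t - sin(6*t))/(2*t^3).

18

Direct substitution gives 0/0.
Apply L'Hôpital: lim (6 - 6*cos(6*t))/(6*t^2), still 0/0.
Apply L'Hôpital: lim (36*sin(6*t))/(12*t), still 0/0.
After 3 applications of L'Hôpital's rule the quotient is (216*cos(6*t))/(12); substituting t = 0 gives 18.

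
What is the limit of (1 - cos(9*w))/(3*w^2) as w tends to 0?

27/2

Substitution gives 0/0.
Use (1 − cos u)/u² → 1/2 with u = 9w: the limit is 9²/(2·3) = 27/2.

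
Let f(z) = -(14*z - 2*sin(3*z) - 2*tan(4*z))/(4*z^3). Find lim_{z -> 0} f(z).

Substitution gives 0/0; apply L'Hôpital's rule 3 times.
After differentiating numerator and denominator 3 times the quotient is (54*cos(3*z) - 768*tan(4*z)^4 - 1024*tan(4*z)^2 - 256)/(-24); at z = 0 this is 101/12.

101/12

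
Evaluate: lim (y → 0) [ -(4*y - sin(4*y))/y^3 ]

-32/3

Direct substitution gives 0/0.
Apply L'Hôpital: lim (4 - 4*cos(4*y))/(-3*y^2), still 0/0.
Apply L'Hôpital: lim (16*sin(4*y))/(-6*y), still 0/0.
After 3 applications of L'Hôpital's rule the quotient is (64*cos(4*y))/(-6); substituting y = 0 gives -32/3.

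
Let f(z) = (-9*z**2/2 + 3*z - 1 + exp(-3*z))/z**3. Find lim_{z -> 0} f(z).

-9/2

Direct substitution gives 0/0.
Apply L'Hôpital: lim (-9*z + 3 - 3*e^(-3*z))/(3*z^2), still 0/0.
Apply L'Hôpital: lim (-9 + 9*e^(-3*z))/(6*z), still 0/0.
After 3 applications of L'Hôpital's rule the quotient is (-27*e^(-3*z))/(6); substituting z = 0 gives -9/2.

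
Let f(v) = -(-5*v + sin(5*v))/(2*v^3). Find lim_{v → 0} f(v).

Direct substitution gives 0/0.
Apply L'Hôpital: lim (5*cos(5*v) - 5)/(-6*v^2), still 0/0.
Apply L'Hôpital: lim (-25*sin(5*v))/(-12*v), still 0/0.
After 3 applications of L'Hôpital's rule the quotient is (-125*cos(5*v))/(-12); substituting v = 0 gives 125/12.

125/12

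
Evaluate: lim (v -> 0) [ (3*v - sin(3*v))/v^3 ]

9/2

Direct substitution gives 0/0.
Apply L'Hôpital: lim (3 - 3*cos(3*v))/(3*v^2), still 0/0.
Apply L'Hôpital: lim (9*sin(3*v))/(6*v), still 0/0.
After 3 applications of L'Hôpital's rule the quotient is (27*cos(3*v))/(6); substituting v = 0 gives 9/2.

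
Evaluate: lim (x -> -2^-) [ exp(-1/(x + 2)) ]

∞

As x → -2⁻, -1/(x + 2) → +∞, so e^(-1/(x + 2)) → ∞.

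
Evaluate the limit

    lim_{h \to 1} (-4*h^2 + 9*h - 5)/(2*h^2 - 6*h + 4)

-1/2

Direct substitution gives 0/0, so factor. Both numerator and denominator have (h - 1) as a factor.
After cancelling, the expression reduces to (5 - 4*h)/(2*h - 4).
Substituting h = 1 gives -1/2.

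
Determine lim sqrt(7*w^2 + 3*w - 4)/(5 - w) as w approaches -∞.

For large |w|, √(7*w^2 + 3*w - 4) ≈ √7·|w| and the denominator ≈ -w.
Since w → −∞, |w| = −w, giving −√7/(-1) = √(7).

√(7)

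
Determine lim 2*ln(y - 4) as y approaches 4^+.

As y → 4⁺, y - 4 → 0⁺ and ln(y - 4) → −∞.
Multiplying by 2 gives -∞.

-∞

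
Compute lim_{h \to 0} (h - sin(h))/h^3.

Direct substitution gives 0/0.
Apply L'Hôpital: lim (1 - cos(h))/(3*h^2), still 0/0.
Apply L'Hôpital: lim (sin(h))/(6*h), still 0/0.
After 3 applications of L'Hôpital's rule the quotient is (cos(h))/(6); substituting h = 0 gives 1/6.

1/6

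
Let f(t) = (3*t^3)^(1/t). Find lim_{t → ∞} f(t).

1

Base → ∞ and exponent → 0: an ∞^0 form.
Take logs: (1/t)·ln(3·t^3) = (ln 3 + 3·ln t)/t → 0.
So the limit is e^0 = 1.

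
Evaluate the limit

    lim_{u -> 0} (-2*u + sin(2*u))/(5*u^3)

Direct substitution gives 0/0.
Apply L'Hôpital: lim (2*cos(2*u) - 2)/(15*u^2), still 0/0.
Apply L'Hôpital: lim (-4*sin(2*u))/(30*u), still 0/0.
After 3 applications of L'Hôpital's rule the quotient is (-8*cos(2*u))/(30); substituting u = 0 gives -4/15.

-4/15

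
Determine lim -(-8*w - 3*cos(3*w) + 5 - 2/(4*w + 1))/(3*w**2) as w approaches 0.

Substitution gives 0/0; apply L'Hôpital's rule 2 times.
After differentiating numerator and denominator 2 times the quotient is (27*cos(3*w) - 64/(4*w + 1)^3)/(-6); at w = 0 this is 37/6.

37/6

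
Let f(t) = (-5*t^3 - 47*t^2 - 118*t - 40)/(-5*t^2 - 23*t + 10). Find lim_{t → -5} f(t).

Direct substitution gives 0/0, so factor. Both numerator and denominator have (t + 5) as a factor.
After cancelling, the expression reduces to (-5*t^2 - 22*t - 8)/(2 - 5*t).
Substituting t = -5 gives -23/27.

-23/27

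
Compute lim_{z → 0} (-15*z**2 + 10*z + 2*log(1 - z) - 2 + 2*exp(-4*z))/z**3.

-22

Substitution gives 0/0; apply L'Hôpital's rule 3 times.
After differentiating numerator and denominator 3 times the quotient is (-128*e^(-4*z) + 4/(z - 1)^3)/(6); at z = 0 this is -22.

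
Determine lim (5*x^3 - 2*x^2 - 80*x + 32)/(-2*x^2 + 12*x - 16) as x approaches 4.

-36

Direct substitution gives 0/0, so factor. Both numerator and denominator have (x - 4) as a factor.
After cancelling, the expression reduces to (5*x^2 + 18*x - 8)/(4 - 2*x).
Substituting x = 4 gives -36.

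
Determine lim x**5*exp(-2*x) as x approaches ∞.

Write as x^5/e^{2x}, an ∞/∞ form.
Exponential growth dominates any polynomial, so repeated L'Hôpital (or the standard result) gives 0.

0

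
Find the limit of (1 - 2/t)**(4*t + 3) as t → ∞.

Write it as [(1 - 2/t)^t]^(4) · (1 - 2/t)^(3). The bracketed term tends to e^(-2) and the second factor to 1, so the limit is e^(-8).

e^(-8)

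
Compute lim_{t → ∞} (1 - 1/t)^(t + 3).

The base → 1 and the exponent → ∞: a 1^∞ form.
Take logarithms: (t + 3)·ln(1 - 1/t). Since ln(1+u) ~ u for small u, this behaves like (t)·(-1/t) → -1.
So the limit is e^(-1).

e^(-1)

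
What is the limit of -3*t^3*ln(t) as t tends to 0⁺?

0

This is a 0·(−∞) form. Rewrite as -3·ln(t) / t^(−3) and apply L'Hôpital:
the derivative quotient is -3·(1/t) / (−3·t^(−4)) = (3/3)·t^3 → 0.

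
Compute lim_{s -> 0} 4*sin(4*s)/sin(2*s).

Substitution gives 0/0.
Divide numerator and denominator by s: sin(4s)/s → 4 and sin(2s)/s → 2, so the limit is 4·4/2 = 8.

8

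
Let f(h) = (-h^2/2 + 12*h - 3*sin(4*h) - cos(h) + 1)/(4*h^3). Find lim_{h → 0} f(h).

8

Substitution gives 0/0 (the numerator vanishes to order 3).
Expand each term to order h^3: the coefficient of h^3 in −cos(h) is 0 and in -3·sin(4h) is 32.
Lower-order terms cancel with the polynomial part, so the numerator is (32)·h^3 + o(h^3), and the limit is (32)/(4) = 8.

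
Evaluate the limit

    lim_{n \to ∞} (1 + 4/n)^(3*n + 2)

e^(12)

The base → 1 and the exponent → ∞: a 1^∞ form.
Take logarithms: (3n + 2)·ln(1 + 4/n). Since ln(1+u) ~ u for small u, this behaves like (3n)·(4/n) → 12.
So the limit is e^(12).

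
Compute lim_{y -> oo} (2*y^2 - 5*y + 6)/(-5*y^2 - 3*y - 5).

-2/5

Numerator and denominator both have degree 2.
Dividing every term by y^2, all lower-order terms vanish and the limit is the ratio of leading coefficients, 2/(-5) = -2/5.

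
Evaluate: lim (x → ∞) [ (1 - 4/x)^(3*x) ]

e^(-12)

Write it as [(1 - 4/x)^x]^(3) · (1 - 4/x)^(0). The bracketed term tends to e^(-4) and the second factor to 1, so the limit is e^(-12).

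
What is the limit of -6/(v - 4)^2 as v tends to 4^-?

-∞

As v → 4⁻, (v - 4) → 0⁻, so (v - 4)^2 → 0⁺ and -6/(v - 4)^2 → -∞.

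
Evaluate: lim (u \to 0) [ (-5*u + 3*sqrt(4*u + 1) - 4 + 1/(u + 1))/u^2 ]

-5

Substitution gives 0/0 (the numerator vanishes to order 2).
Expand each term to order u^2: the coefficient of u^2 in 3·√(1 + 4u) is -6 and in 1/(1 + u) is 1.
Lower-order terms cancel with the polynomial part, so the numerator is (-5)·u^2 + o(u^2), and the limit is (-5)/(1) = -5.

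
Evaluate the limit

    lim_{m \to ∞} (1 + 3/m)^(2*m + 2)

e^(6)

Let L be the limit and take ln: ln L = lim (2m + 2)·ln(1 + 3/m) = lim (2m + 2)·(3/m + O(1/m²)) = 6.
Hence L = e^(6).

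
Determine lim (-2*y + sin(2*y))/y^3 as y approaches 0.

-4/3

Direct substitution gives 0/0.
Apply L'Hôpital: lim (2*cos(2*y) - 2)/(3*y^2), still 0/0.
Apply L'Hôpital: lim (-4*sin(2*y))/(6*y), still 0/0.
After 3 applications of L'Hôpital's rule the quotient is (-8*cos(2*y))/(6); substituting y = 0 gives -4/3.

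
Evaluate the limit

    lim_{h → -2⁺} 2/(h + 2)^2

∞

As h → -2⁺, (h + 2) → 0⁺, so (h + 2)^2 → 0⁺ and 2/(h + 2)^2 → ∞.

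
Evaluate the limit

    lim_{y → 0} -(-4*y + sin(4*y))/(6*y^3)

16/9

Direct substitution gives 0/0.
Apply L'Hôpital: lim (4*cos(4*y) - 4)/(-18*y^2), still 0/0.
Apply L'Hôpital: lim (-16*sin(4*y))/(-36*y), still 0/0.
After 3 applications of L'Hôpital's rule the quotient is (-64*cos(4*y))/(-36); substituting y = 0 gives 16/9.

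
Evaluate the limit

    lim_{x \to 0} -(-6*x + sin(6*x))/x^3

Direct substitution gives 0/0.
Apply L'Hôpital: lim (6*cos(6*x) - 6)/(-3*x^2), still 0/0.
Apply L'Hôpital: lim (-36*sin(6*x))/(-6*x), still 0/0.
After 3 applications of L'Hôpital's rule the quotient is (-216*cos(6*x))/(-6); substituting x = 0 gives 36.

36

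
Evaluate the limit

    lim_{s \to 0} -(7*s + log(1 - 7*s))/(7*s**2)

7/2

Direct substitution gives 0/0.
Apply L'Hôpital: lim (7 - 7/(1 - 7*s))/(-14*s), still 0/0.
After 2 applications of L'Hôpital's rule the quotient is (-49/(1 - 7*s)^2)/(-14); substituting s = 0 gives 7/2.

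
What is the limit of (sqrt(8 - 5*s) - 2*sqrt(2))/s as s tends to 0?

Substitution gives 0/0. Multiply numerator and denominator by the conjugate √(8 - 5s) + √8.
The numerator becomes (8 - 5s) − 8 = -5s, so the expression simplifies to -5/(√(8 - 5s) + √8).
Letting s → 0 gives -5/(2√8) = -5*√(2)/8.

-5*√(2)/8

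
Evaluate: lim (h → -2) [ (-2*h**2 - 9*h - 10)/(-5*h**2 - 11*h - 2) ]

-1/9

Since h = -2 makes numerator and denominator zero, (h + 2) divides both.
Cancelling it gives (-2*h - 5)/(-5*h - 1); now plug in h = -2 to get -1/9.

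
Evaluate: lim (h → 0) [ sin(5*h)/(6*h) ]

Substitution gives 0/0.
Write it as (5/6)·sin(5h)/(5h); since sin(u)/u → 1, the limit is 5/6.

5/6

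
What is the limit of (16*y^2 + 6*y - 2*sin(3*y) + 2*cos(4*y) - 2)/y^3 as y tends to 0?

9

Substitution gives 0/0; apply L'Hôpital's rule 3 times.
After differentiating numerator and denominator 3 times the quotient is (128*sin(4*y) + 54*cos(3*y))/(6); at y = 0 this is 9.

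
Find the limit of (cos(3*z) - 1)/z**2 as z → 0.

Direct substitution gives 0/0.
Apply L'Hôpital: lim (-3*sin(3*z))/(2*z), still 0/0.
After 2 applications of L'Hôpital's rule the quotient is (-9*cos(3*z))/(2); substituting z = 0 gives -9/2.

-9/2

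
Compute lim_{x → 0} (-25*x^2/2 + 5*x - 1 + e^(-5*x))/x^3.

-125/6

Direct substitution gives 0/0.
Apply L'Hôpital: lim (-25*x + 5 - 5*e^(-5*x))/(3*x^2), still 0/0.
Apply L'Hôpital: lim (-25 + 25*e^(-5*x))/(6*x), still 0/0.
After 3 applications of L'Hôpital's rule the quotient is (-125*e^(-5*x))/(6); substituting x = 0 gives -125/6.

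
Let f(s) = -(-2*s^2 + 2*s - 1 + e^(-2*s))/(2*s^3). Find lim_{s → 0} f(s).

2/3

Direct substitution gives 0/0.
Apply L'Hôpital: lim (-4*s + 2 - 2*e^(-2*s))/(-6*s^2), still 0/0.
Apply L'Hôpital: lim (-4 + 4*e^(-2*s))/(-12*s), still 0/0.
After 3 applications of L'Hôpital's rule the quotient is (-8*e^(-2*s))/(-12); substituting s = 0 gives 2/3.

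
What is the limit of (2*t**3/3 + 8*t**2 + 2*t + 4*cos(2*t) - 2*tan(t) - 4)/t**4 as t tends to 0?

Substitution gives 0/0; apply L'Hôpital's rule 4 times.
After differentiating numerator and denominator 4 times the quotient is (64*cos(2*t) - 48*tan(t)^5 - 80*tan(t)^3 - 32*tan(t))/(24); at t = 0 this is 8/3.

8/3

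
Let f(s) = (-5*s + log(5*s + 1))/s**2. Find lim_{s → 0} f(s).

Direct substitution gives 0/0.
Apply L'Hôpital: lim (-5 + 5/(5*s + 1))/(2*s), still 0/0.
After 2 applications of L'Hôpital's rule the quotient is (-25/(5*s + 1)^2)/(2); substituting s = 0 gives -25/2.

-25/2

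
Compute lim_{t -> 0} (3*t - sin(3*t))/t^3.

Direct substitution gives 0/0.
Apply L'Hôpital: lim (3 - 3*cos(3*t))/(3*t^2), still 0/0.
Apply L'Hôpital: lim (9*sin(3*t))/(6*t), still 0/0.
After 3 applications of L'Hôpital's rule the quotient is (27*cos(3*t))/(6); substituting t = 0 gives 9/2.

9/2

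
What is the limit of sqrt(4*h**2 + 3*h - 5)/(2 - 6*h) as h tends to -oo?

1/3

For large |h|, √(4*h^2 + 3*h - 5) ≈ √4·|h| and the denominator ≈ -6h.
Since h → −∞, |h| = −h, giving −√4/(-6) = 1/3.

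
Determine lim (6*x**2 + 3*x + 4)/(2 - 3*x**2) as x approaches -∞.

-2

Numerator and denominator both have degree 2.
Dividing every term by x^2, all lower-order terms vanish and the limit is the ratio of leading coefficients, 6/(-3) = -2.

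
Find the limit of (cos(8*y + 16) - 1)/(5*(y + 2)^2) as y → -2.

-32/5

Direct substitution gives 0/0.
Apply L'Hôpital: lim (-8*sin(8*y + 16))/(10*y + 20), still 0/0.
After 2 applications of L'Hôpital's rule the quotient is (-64*cos(8*y + 16))/(10); substituting y = -2 gives -32/5.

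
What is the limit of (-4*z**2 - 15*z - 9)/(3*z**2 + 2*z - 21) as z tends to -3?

-9/16

Direct substitution gives 0/0, so factor. Both numerator and denominator have (z + 3) as a factor.
After cancelling, the expression reduces to (-4*z - 3)/(3*z - 7).
Substituting z = -3 gives -9/16.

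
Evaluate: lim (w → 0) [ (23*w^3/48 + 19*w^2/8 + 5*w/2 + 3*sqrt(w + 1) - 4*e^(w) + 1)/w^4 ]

Substitution gives 0/0 (the numerator vanishes to order 4).
Expand each term to order w^4: the coefficient of w^4 in -4·e^(w) is -1/6 and in 3·√(1 + w) is -15/128.
Lower-order terms cancel with the polynomial part, so the numerator is (-109/384)·w^4 + o(w^4), and the limit is (-109/384)/(1) = -109/384.

-109/384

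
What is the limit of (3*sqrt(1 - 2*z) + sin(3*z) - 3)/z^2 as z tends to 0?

Substitution gives 0/0 (the numerator vanishes to order 2).
Expand each term to order z^2: the coefficient of z^2 in 3·√(1 - 2z) is -3/2 and in sin(3z) is 0.
Lower-order terms cancel with the polynomial part, so the numerator is (-3/2)·z^2 + o(z^2), and the limit is (-3/2)/(1) = -3/2.

-3/2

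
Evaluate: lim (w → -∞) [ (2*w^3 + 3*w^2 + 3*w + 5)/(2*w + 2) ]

∞

The numerator has higher degree (3 > 1); the quotient behaves like (2/(2))·w^2 for large |w|.
As w → −∞ this diverges to ∞.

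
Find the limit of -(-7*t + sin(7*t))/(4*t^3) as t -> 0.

Direct substitution gives 0/0.
Apply L'Hôpital: lim (7*cos(7*t) - 7)/(-12*t^2), still 0/0.
Apply L'Hôpital: lim (-49*sin(7*t))/(-24*t), still 0/0.
After 3 applications of L'Hôpital's rule the quotient is (-343*cos(7*t))/(-24); substituting t = 0 gives 343/24.

343/24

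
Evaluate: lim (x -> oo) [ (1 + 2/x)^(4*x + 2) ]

e^(8)

The base → 1 and the exponent → ∞: a 1^∞ form.
Take logarithms: (4x + 2)·ln(1 + 2/x). Since ln(1+u) ~ u for small u, this behaves like (4x)·(2/x) → 8.
So the limit is e^(8).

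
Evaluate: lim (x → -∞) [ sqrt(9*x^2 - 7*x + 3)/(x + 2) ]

-3

For large |x|, √(9*x^2 - 7*x + 3) ≈ √9·|x| and the denominator ≈ x.
Since x → −∞, |x| = −x, giving −√9/(1) = -3.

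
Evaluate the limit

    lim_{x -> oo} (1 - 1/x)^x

e^(-1)

Write it as [(1 - 1/x)^x]^(1) · (1 - 1/x)^(0). The bracketed term tends to e^(-1) and the second factor to 1, so the limit is e^(-1).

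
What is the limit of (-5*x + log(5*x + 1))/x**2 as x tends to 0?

Direct substitution gives 0/0.
Apply L'Hôpital: lim (-5 + 5/(5*x + 1))/(2*x), still 0/0.
After 2 applications of L'Hôpital's rule the quotient is (-25/(5*x + 1)^2)/(2); substituting x = 0 gives -25/2.

-25/2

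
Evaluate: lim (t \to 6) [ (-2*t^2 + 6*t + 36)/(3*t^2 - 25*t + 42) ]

Direct substitution gives 0/0, so factor. Both numerator and denominator have (t - 6) as a factor.
After cancelling, the expression reduces to (-2*t - 6)/(3*t - 7).
Substituting t = 6 gives -18/11.

-18/11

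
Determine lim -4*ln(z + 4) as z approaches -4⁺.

∞

As z → -4⁺, z + 4 → 0⁺ and ln(z + 4) → −∞.
Multiplying by -4 gives ∞.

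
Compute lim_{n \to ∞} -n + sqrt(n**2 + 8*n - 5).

4

An ∞ − ∞ form. Rationalising with the conjugate, the difference becomes (8n - 5) / (√(n^2 + 8*n - 5) + n).
For large n the denominator behaves like 2·n, so the quotient tends to 8/2 = 4.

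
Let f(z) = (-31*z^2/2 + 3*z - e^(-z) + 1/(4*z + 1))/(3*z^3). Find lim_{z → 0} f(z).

Substitution gives 0/0; apply L'Hôpital's rule 3 times.
After differentiating numerator and denominator 3 times the quotient is (e^(-z) - 384/(4*z + 1)^4)/(18); at z = 0 this is -383/18.

-383/18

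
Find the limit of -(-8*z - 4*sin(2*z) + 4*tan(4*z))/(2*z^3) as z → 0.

Substitution gives 0/0; apply L'Hôpital's rule 3 times.
After differentiating numerator and denominator 3 times the quotient is (32*cos(2*z) + 1536*tan(4*z)^4 + 2048*tan(4*z)^2 + 512)/(-12); at z = 0 this is -136/3.

-136/3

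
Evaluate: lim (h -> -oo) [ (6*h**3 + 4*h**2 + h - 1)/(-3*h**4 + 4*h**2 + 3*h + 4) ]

0

The denominator has degree 4 and the numerator degree 3. Dividing numerator and denominator by h^4 sends every term to 0 except the leading denominator term, so the limit is 0.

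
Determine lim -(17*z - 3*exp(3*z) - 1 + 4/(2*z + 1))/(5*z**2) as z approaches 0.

-1/2

Substitution gives 0/0; apply L'Hôpital's rule 2 times.
After differentiating numerator and denominator 2 times the quotient is (-27*e^(3*z) + 32/(2*z + 1)^3)/(-10); at z = 0 this is -1/2.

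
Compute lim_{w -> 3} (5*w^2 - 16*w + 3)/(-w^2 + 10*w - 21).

7/2

At w = 3 both the top and bottom vanish — a removable singularity. Factoring out (w - 3) from each leaves (5*w - 1)/(7 - w), which at w = 3 equals 7/2.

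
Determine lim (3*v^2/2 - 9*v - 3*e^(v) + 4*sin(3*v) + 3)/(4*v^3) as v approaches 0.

-37/8

Substitution gives 0/0; apply L'Hôpital's rule 3 times.
After differentiating numerator and denominator 3 times the quotient is (-3*e^(v) - 108*cos(3*v))/(24); at v = 0 this is -37/8.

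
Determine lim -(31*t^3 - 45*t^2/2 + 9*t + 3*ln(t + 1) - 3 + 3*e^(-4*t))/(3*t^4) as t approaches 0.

Substitution gives 0/0 (the numerator vanishes to order 4).
Expand each term to order t^4: the coefficient of t^4 in 3·e^(-4t) is 32 and in 3·ln(1 + t) is -3/4.
Lower-order terms cancel with the polynomial part, so the numerator is (125/4)·t^4 + o(t^4), and the limit is (125/4)/(-3) = -125/12.

-125/12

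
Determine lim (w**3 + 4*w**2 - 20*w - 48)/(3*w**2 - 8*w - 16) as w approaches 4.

15/4

Direct substitution gives 0/0, so factor. Both numerator and denominator have (w - 4) as a factor.
After cancelling, the expression reduces to (w^2 + 8*w + 12)/(3*w + 4).
Substituting w = 4 gives 15/4.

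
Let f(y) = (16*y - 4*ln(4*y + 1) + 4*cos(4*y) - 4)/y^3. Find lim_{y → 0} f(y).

-256/3

Substitution gives 0/0 (the numerator vanishes to order 3).
Expand each term to order y^3: the coefficient of y^3 in -4·ln(1 + 4y) is -256/3 and in 4·cos(4y) is 0.
Lower-order terms cancel with the polynomial part, so the numerator is (-256/3)·y^3 + o(y^3), and the limit is (-256/3)/(1) = -256/3.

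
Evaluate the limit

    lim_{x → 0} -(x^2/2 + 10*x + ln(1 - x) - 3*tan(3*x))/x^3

Substitution gives 0/0 (the numerator vanishes to order 3).
Expand each term to order x^3: the coefficient of x^3 in ln(1 - x) is -1/3 and in -3·tan(3x) is -27.
Lower-order terms cancel with the polynomial part, so the numerator is (-82/3)·x^3 + o(x^3), and the limit is (-82/3)/(-1) = 82/3.

82/3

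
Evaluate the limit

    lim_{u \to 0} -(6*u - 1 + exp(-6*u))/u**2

-18

Direct substitution gives 0/0.
Apply L'Hôpital: lim (6 - 6*e^(-6*u))/(-2*u), still 0/0.
After 2 applications of L'Hôpital's rule the quotient is (36*e^(-6*u))/(-2); substituting u = 0 gives -18.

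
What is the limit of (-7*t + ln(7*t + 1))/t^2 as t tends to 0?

-49/2

Direct substitution gives 0/0.
Apply L'Hôpital: lim (-7 + 7/(7*t + 1))/(2*t), still 0/0.
After 2 applications of L'Hôpital's rule the quotient is (-49/(7*t + 1)^2)/(2); substituting t = 0 gives -49/2.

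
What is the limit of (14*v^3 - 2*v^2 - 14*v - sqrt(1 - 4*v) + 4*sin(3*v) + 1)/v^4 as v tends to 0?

10

Substitution gives 0/0; apply L'Hôpital's rule 4 times.
After differentiating numerator and denominator 4 times the quotient is (324*sin(3*v) + 240/(1 - 4*v)^(7/2))/(24); at v = 0 this is 10.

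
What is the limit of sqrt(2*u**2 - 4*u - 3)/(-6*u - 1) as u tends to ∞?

For large |u|, √(2*u^2 - 4*u - 3) ≈ √2·|u| and the denominator ≈ -6u.
Since u → +∞, |u| = u, giving √2/(-6) = -√(2)/6.

-√(2)/6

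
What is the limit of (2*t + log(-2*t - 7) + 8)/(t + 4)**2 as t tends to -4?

-2

Direct substitution gives 0/0.
Apply L'Hôpital: lim (2 - 2/(-2*t - 7))/(2*t + 8), still 0/0.
After 2 applications of L'Hôpital's rule the quotient is (-4/(-2*t - 7)^2)/(2); substituting t = -4 gives -2.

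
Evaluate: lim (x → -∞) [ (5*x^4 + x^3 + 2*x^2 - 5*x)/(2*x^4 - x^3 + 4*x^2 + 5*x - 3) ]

Numerator and denominator both have degree 4.
Dividing every term by x^4, all lower-order terms vanish and the limit is the ratio of leading coefficients, 5/(2) = 5/2.

5/2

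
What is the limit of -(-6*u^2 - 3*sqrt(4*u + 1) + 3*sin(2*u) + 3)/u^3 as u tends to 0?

Substitution gives 0/0; apply L'Hôpital's rule 3 times.
After differentiating numerator and denominator 3 times the quotient is (-24*cos(2*u) - 72/(4*u + 1)^(5/2))/(-6); at u = 0 this is 16.

16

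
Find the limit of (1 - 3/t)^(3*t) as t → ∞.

e^(-9)

The base → 1 and the exponent → ∞: a 1^∞ form.
Take logarithms: (3t)·ln(1 - 3/t). Since ln(1+u) ~ u for small u, this behaves like (3t)·(-3/t) → -9.
So the limit is e^(-9).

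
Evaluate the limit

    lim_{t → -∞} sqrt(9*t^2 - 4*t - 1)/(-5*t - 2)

3/5

For large |t|, √(9*t^2 - 4*t - 1) ≈ √9·|t| and the denominator ≈ -5t.
Since t → −∞, |t| = −t, giving −√9/(-5) = 3/5.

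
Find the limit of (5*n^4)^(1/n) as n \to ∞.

1

Base → ∞ and exponent → 0: an ∞^0 form.
Take logs: (1/n)·ln(5·n^4) = (ln 5 + 4·ln n)/n → 0.
So the limit is e^0 = 1.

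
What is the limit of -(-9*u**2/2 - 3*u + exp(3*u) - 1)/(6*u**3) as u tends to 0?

-3/4

Direct substitution gives 0/0.
Apply L'Hôpital: lim (-9*u + 3*e^(3*u) - 3)/(-18*u^2), still 0/0.
Apply L'Hôpital: lim (9*e^(3*u) - 9)/(-36*u), still 0/0.
After 3 applications of L'Hôpital's rule the quotient is (27*e^(3*u))/(-36); substituting u = 0 gives -3/4.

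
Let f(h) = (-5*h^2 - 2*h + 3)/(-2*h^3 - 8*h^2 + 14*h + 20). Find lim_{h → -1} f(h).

At h = -1 both the top and bottom vanish — a removable singularity. Factoring out (h + 1) from each leaves (3 - 5*h)/(-2*h^2 - 6*h + 20), which at h = -1 equals 1/3.

1/3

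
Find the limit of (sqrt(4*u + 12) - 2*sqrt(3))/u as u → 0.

Substitution gives 0/0. Multiply numerator and denominator by the conjugate √(12 + 4u) + √12.
The numerator becomes (12 + 4u) − 12 = 4u, so the expression simplifies to 4/(√(12 + 4u) + √12).
Letting u → 0 gives 4/(2√12) = √(3)/3.

√(3)/3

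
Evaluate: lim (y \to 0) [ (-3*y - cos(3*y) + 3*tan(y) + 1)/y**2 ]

9/2

Substitution gives 0/0; apply L'Hôpital's rule 2 times.
After differentiating numerator and denominator 2 times the quotient is (6*sin(y)/cos(y)^3 + 9*cos(3*y))/(2); at y = 0 this is 9/2.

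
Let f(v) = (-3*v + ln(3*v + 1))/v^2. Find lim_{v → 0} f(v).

Direct substitution gives 0/0.
Apply L'Hôpital: lim (-3 + 3/(3*v + 1))/(2*v), still 0/0.
After 2 applications of L'Hôpital's rule the quotient is (-9/(3*v + 1)^2)/(2); substituting v = 0 gives -9/2.

-9/2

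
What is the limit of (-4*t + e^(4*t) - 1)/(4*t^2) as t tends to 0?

2

Direct substitution gives 0/0.
Apply L'Hôpital: lim (4*e^(4*t) - 4)/(8*t), still 0/0.
After 2 applications of L'Hôpital's rule the quotient is (16*e^(4*t))/(8); substituting t = 0 gives 2.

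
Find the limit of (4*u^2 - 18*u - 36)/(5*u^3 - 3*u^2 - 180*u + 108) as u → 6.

At u = 6 both the top and bottom vanish — a removable singularity. Factoring out (u - 6) from each leaves (4*u + 6)/(5*u^2 + 27*u - 18), which at u = 6 equals 5/54.

5/54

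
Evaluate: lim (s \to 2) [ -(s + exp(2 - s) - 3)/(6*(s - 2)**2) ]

-1/12

Direct substitution gives 0/0.
Apply L'Hôpital: lim (1 - e^(2 - s))/(24 - 12*s), still 0/0.
After 2 applications of L'Hôpital's rule the quotient is (e^(2 - s))/(-12); substituting s = 2 gives -1/12.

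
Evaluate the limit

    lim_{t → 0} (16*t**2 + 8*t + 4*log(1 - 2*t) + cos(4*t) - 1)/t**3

-32/3

Substitution gives 0/0 (the numerator vanishes to order 3).
Expand each term to order t^3: the coefficient of t^3 in 4·ln(1 - 2t) is -32/3 and in cos(4t) is 0.
Lower-order terms cancel with the polynomial part, so the numerator is (-32/3)·t^3 + o(t^3), and the limit is (-32/3)/(1) = -32/3.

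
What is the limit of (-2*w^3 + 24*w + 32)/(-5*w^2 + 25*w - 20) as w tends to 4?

24/5

Direct substitution gives 0/0, so factor. Both numerator and denominator have (w - 4) as a factor.
After cancelling, the expression reduces to (-2*w^2 - 8*w - 8)/(5 - 5*w).
Substituting w = 4 gives 24/5.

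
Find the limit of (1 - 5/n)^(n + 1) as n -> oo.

e^(-5)

Let L be the limit and take ln: ln L = lim (n + 1)·ln(1 - 5/n) = lim (n + 1)·(-5/n + O(1/n²)) = -5.
Hence L = e^(-5).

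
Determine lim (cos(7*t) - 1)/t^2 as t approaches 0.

Direct substitution gives 0/0.
Apply L'Hôpital: lim (-7*sin(7*t))/(2*t), still 0/0.
After 2 applications of L'Hôpital's rule the quotient is (-49*cos(7*t))/(2); substituting t = 0 gives -49/2.

-49/2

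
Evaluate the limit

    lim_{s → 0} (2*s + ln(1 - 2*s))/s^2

-2

Direct substitution gives 0/0.
Apply L'Hôpital: lim (2 - 2/(1 - 2*s))/(2*s), still 0/0.
After 2 applications of L'Hôpital's rule the quotient is (-4/(1 - 2*s)^2)/(2); substituting s = 0 gives -2.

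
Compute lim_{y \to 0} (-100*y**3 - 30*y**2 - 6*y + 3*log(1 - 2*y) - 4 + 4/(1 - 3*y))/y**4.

312

Substitution gives 0/0; apply L'Hôpital's rule 4 times.
After differentiating numerator and denominator 4 times the quotient is (-7776/(3*y - 1)^5 - 288/(2*y - 1)^4)/(24); at y = 0 this is 312.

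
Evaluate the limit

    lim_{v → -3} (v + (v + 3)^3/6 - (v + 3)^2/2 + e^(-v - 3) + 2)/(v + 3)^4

Direct substitution gives 0/0.
Apply L'Hôpital: lim (-v + (v + 3)^2/2 - e^(-v - 3) - 2)/(4*(v + 3)^3), still 0/0.
Apply L'Hôpital: lim (v + e^(-v - 3) + 2)/(12*(v + 3)^2), still 0/0.
Apply L'Hôpital: lim (1 - e^(-v - 3))/(24*v + 72), still 0/0.
After 4 applications of L'Hôpital's rule the quotient is (e^(-v - 3))/(24); substituting v = -3 gives 1/24.

1/24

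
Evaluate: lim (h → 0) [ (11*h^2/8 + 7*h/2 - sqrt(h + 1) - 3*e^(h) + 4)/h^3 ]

-9/16

Substitution gives 0/0 (the numerator vanishes to order 3).
Expand each term to order h^3: the coefficient of h^3 in -3·e^(h) is -1/2 and in −√(1 + h) is -1/16.
Lower-order terms cancel with the polynomial part, so the numerator is (-9/16)·h^3 + o(h^3), and the limit is (-9/16)/(1) = -9/16.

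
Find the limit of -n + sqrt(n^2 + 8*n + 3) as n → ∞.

An ∞ − ∞ form. Rationalising with the conjugate, the difference becomes (8n + 3) / (√(n^2 + 8*n + 3) + n).
For large n the denominator behaves like 2·n, so the quotient tends to 8/2 = 4.

4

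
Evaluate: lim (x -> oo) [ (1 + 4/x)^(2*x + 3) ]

Write it as [(1 + 4/x)^x]^(2) · (1 + 4/x)^(3). The bracketed term tends to e^(4) and the second factor to 1, so the limit is e^(8).

e^(8)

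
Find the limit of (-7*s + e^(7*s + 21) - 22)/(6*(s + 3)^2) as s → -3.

49/12

Direct substitution gives 0/0.
Apply L'Hôpital: lim (7*e^(7*s + 21) - 7)/(12*s + 36), still 0/0.
After 2 applications of L'Hôpital's rule the quotient is (49*e^(7*s + 21))/(12); substituting s = -3 gives 49/12.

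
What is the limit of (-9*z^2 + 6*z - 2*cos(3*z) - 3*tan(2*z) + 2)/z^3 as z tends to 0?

Substitution gives 0/0 (the numerator vanishes to order 3).
Expand each term to order z^3: the coefficient of z^3 in -2·cos(3z) is 0 and in -3·tan(2z) is -8.
Lower-order terms cancel with the polynomial part, so the numerator is (-8)·z^3 + o(z^3), and the limit is (-8)/(1) = -8.

-8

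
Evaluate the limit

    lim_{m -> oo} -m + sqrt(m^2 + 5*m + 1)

An ∞ − ∞ form. Rationalising with the conjugate, the difference becomes (5m + 1) / (√(m^2 + 5*m + 1) + m).
For large m the denominator behaves like 2·m, so the quotient tends to 5/2 = 5/2.

5/2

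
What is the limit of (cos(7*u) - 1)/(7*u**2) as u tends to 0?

-7/2

Direct substitution gives 0/0.
Apply L'Hôpital: lim (-7*sin(7*u))/(14*u), still 0/0.
After 2 applications of L'Hôpital's rule the quotient is (-49*cos(7*u))/(14); substituting u = 0 gives -7/2.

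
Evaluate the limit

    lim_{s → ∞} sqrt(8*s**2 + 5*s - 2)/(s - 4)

2*√(2)

For large |s|, √(8*s^2 + 5*s - 2) ≈ √8·|s| and the denominator ≈ s.
Since s → +∞, |s| = s, giving √8/(1) = 2*√(2).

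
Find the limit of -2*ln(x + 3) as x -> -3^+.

As x → -3⁺, x + 3 → 0⁺ and ln(x + 3) → −∞.
Multiplying by -2 gives ∞.

∞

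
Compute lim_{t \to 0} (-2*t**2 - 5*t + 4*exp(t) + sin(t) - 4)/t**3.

1/2

Substitution gives 0/0; apply L'Hôpital's rule 3 times.
After differentiating numerator and denominator 3 times the quotient is (4*e^(t) - cos(t))/(6); at t = 0 this is 1/2.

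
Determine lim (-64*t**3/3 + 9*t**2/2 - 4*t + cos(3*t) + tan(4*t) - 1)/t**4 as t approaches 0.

Substitution gives 0/0; apply L'Hôpital's rule 4 times.
After differentiating numerator and denominator 4 times the quotient is (81*cos(3*t) + 6144*tan(4*t)^5 + 10240*tan(4*t)^3 + 4096*tan(4*t))/(24); at t = 0 this is 27/8.

27/8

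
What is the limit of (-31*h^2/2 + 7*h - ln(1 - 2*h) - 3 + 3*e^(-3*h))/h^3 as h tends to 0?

-65/6

Substitution gives 0/0; apply L'Hôpital's rule 3 times.
After differentiating numerator and denominator 3 times the quotient is (-81*e^(-3*h) - 16/(2*h - 1)^3)/(6); at h = 0 this is -65/6.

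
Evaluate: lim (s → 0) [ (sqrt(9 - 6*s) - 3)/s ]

-1

A 0/0 form; rationalise with √(9 - 6s) + √9. This collapses the numerator to -6s, leaving -6/(√(9 - 6s) + √9) → -6/(2√9) = -1.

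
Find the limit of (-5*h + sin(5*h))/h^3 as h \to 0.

-125/6

Direct substitution gives 0/0.
Apply L'Hôpital: lim (5*cos(5*h) - 5)/(3*h^2), still 0/0.
Apply L'Hôpital: lim (-25*sin(5*h))/(6*h), still 0/0.
After 3 applications of L'Hôpital's rule the quotient is (-125*cos(5*h))/(6); substituting h = 0 gives -125/6.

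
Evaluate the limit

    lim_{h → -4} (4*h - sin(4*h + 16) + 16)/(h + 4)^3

32/3

Direct substitution gives 0/0.
Apply L'Hôpital: lim (4 - 4*cos(4*h + 16))/(3*(h + 4)^2), still 0/0.
Apply L'Hôpital: lim (16*sin(4*h + 16))/(6*h + 24), still 0/0.
After 3 applications of L'Hôpital's rule the quotient is (64*cos(4*h + 16))/(6); substituting h = -4 gives 32/3.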